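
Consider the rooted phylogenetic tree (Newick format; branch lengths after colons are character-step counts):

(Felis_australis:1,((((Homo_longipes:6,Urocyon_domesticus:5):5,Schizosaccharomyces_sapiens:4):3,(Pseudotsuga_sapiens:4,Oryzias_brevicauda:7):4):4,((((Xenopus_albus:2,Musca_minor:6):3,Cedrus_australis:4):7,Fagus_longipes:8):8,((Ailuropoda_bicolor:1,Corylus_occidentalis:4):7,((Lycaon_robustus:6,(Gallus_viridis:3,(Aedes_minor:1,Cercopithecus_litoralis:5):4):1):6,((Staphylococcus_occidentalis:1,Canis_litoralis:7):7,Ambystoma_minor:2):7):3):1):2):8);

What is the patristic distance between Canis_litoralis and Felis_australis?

The path runs Canis_litoralis → … → MRCA → … → Felis_australis; the MRCA is the root of the tree.
Branch lengths along that path: 7 + 7 + 7 + 3 + 1 + 2 + 8 + 1 = 36.

36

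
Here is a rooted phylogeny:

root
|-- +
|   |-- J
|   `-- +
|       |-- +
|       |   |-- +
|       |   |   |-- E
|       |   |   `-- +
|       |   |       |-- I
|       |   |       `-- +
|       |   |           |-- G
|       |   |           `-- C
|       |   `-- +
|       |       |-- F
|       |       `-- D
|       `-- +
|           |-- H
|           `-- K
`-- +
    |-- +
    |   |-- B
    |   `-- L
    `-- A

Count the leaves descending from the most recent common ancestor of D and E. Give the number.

The MRCA of D and E is the node subtending ((E,(I,(G,C))),(F,D)).
That clade contains 6 terminal taxa: C, D, E, F, G, I.

6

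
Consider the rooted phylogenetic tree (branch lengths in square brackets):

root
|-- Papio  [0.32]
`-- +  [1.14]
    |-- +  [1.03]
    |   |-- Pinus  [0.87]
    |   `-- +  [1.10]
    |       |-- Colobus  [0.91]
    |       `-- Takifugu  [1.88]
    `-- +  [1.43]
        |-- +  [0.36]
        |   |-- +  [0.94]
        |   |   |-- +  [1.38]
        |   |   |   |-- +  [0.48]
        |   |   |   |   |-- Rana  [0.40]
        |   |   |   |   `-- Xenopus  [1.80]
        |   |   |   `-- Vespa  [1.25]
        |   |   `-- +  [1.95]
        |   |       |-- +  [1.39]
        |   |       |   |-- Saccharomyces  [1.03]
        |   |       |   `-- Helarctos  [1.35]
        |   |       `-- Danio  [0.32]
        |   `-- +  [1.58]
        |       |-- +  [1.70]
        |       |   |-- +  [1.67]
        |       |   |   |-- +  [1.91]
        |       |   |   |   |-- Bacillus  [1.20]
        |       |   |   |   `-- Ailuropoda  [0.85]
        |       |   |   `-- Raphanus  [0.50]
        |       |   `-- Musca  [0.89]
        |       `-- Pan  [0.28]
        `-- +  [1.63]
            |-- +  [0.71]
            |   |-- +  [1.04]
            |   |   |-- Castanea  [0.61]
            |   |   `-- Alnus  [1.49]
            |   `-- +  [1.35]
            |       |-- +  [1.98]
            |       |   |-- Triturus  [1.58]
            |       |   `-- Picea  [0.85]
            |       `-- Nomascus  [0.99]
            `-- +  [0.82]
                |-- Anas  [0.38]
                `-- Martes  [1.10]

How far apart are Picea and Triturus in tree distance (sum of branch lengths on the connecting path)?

2.43

The path runs Picea → … → MRCA → … → Triturus; the MRCA is the node subtending (Triturus,Picea).
Branch lengths along that path: 0.85 + 1.58 = 2.43.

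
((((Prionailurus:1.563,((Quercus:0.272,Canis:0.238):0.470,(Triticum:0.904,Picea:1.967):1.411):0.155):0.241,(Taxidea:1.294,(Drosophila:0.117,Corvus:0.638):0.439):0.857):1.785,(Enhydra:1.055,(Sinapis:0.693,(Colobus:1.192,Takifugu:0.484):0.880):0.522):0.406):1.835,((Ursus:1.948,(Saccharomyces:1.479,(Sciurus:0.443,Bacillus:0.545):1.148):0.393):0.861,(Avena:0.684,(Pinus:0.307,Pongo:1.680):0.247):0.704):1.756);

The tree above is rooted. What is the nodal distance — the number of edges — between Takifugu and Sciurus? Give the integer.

10

The MRCA of Takifugu and Sciurus is the root of the tree.
From Takifugu up to that node: 5 branches. From Sciurus up to the same node: 5 branches. Total: 5 + 5 = 10.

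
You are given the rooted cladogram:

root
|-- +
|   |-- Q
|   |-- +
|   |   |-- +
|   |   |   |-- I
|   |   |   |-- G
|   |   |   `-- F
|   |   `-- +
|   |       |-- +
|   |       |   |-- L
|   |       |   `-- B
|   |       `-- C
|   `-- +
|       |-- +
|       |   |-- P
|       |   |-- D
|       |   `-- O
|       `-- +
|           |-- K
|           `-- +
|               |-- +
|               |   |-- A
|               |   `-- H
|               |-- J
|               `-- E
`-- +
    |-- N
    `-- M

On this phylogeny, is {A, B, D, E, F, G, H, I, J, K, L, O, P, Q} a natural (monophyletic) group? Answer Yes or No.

The MRCA of the listed taxa subtends (Q,((I,G,F),((L,B),C)),((P,D,O),(K,((A,H),J,E)))).
That clade also contains C, which is not in the proposed group, so the group is not monophyletic.

No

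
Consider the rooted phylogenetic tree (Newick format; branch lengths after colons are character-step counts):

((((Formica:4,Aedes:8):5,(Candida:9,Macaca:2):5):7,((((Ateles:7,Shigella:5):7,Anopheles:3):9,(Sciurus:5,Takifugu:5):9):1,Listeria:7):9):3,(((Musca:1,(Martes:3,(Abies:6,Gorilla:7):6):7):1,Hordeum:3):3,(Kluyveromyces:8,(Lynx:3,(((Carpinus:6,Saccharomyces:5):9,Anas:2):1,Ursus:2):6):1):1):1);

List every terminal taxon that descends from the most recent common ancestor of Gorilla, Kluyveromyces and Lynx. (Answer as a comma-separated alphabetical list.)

Abies, Anas, Carpinus, Gorilla, Hordeum, Kluyveromyces, Lynx, Martes, Musca, Saccharomyces, Ursus

Tracing Gorilla: it sits inside (Abies,Gorilla).
Tracing Kluyveromyces: it sits inside (Kluyveromyces,(Lynx,(((Carpinus,Saccharomyces),Anas),Ursus))).
Tracing Lynx: it sits inside (Lynx,(((Carpinus,Saccharomyces),Anas),Ursus)).
The smallest clade enclosing all 3 is (((Musca,(Martes,(Abies,Gorilla))),Hordeum),(Kluyveromyces,(Lynx,(((Carpinus,Saccharomyces),Anas),Ursus)))); the answer is its 11 terminal taxa in alphabetical order.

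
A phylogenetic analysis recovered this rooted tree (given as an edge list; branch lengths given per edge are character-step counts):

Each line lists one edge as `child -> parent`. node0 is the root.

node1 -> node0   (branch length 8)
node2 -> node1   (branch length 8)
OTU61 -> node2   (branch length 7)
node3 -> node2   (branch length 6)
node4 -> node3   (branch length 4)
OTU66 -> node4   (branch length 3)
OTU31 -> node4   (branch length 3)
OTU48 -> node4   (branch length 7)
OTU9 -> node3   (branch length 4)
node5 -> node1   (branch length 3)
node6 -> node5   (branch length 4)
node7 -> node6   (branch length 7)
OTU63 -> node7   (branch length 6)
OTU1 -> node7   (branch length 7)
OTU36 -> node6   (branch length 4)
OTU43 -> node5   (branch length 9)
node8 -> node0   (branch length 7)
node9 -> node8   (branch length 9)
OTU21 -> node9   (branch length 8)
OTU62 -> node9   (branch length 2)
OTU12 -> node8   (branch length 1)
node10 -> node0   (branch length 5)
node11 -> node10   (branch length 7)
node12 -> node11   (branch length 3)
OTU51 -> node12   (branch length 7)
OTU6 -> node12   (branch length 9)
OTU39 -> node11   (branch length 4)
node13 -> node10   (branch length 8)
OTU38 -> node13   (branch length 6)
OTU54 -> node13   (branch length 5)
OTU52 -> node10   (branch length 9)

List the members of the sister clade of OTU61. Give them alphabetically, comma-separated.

OTU61 attaches to the tree at the node subtending (OTU61,((OTU66,OTU31,OTU48),OTU9)).
The other lineage descending from that same node — the sister group — is ((OTU66,OTU31,OTU48),OTU9); its 4 tips in alphabetical order are the answer.

OTU31, OTU48, OTU66, OTU9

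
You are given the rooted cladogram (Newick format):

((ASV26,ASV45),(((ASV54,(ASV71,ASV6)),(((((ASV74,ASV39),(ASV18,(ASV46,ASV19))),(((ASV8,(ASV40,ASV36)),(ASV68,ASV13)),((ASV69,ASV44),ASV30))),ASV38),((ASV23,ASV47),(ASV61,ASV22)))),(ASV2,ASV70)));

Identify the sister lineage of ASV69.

ASV69 attaches to the tree at the node subtending (ASV69,ASV44).
The other lineage descending from that same node — the sister group — is the single tip ASV44.

ASV44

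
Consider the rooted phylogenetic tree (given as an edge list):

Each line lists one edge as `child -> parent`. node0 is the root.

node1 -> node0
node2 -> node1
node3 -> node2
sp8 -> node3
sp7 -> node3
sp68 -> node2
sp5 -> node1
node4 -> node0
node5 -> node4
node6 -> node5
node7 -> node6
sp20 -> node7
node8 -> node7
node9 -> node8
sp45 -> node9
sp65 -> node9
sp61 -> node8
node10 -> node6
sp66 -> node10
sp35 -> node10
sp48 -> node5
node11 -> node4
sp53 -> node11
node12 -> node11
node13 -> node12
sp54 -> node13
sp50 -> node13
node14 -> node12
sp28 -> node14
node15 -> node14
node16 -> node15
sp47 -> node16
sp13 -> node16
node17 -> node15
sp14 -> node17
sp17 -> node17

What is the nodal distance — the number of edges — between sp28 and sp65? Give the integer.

10

The MRCA of sp28 and sp65 is the node subtending ((((sp20,((sp45,sp65),sp61)),(sp66,sp35)),sp48),(sp53,((sp54,sp50),(sp28,((sp47,sp13),(sp14,sp17)))))).
From sp28 up to that node: 4 branches. From sp65 up to the same node: 6 branches. Total: 4 + 6 = 10.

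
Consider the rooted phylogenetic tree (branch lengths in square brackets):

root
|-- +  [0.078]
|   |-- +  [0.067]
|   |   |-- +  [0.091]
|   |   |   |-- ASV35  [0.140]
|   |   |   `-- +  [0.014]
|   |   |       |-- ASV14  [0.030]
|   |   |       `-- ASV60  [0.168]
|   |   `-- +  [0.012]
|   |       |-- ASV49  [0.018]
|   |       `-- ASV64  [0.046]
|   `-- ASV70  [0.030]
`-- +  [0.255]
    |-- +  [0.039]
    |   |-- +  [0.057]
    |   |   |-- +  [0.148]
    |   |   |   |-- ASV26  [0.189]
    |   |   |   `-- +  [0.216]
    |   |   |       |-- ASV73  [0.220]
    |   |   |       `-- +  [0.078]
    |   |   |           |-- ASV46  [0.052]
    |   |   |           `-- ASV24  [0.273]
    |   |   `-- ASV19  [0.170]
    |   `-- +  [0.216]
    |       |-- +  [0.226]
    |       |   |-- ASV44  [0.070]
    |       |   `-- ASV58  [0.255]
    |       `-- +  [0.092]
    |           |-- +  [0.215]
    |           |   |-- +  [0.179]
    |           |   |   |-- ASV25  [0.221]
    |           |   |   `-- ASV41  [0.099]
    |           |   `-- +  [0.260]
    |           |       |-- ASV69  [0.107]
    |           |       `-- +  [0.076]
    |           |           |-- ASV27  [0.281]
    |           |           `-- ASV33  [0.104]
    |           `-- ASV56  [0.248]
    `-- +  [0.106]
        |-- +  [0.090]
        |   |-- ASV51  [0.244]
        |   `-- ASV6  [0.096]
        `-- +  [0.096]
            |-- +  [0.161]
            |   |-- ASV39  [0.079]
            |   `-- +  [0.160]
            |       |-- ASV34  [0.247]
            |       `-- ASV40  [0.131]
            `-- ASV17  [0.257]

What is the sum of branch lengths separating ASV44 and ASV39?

The path runs ASV44 → … → MRCA → … → ASV39; the MRCA is the node subtending ((((ASV26,(ASV73,(ASV46,ASV24))),ASV19),((ASV44,ASV58),(((ASV25,ASV41),(ASV69,(ASV27,ASV33))),ASV56))),((ASV51,ASV6),((ASV39,(ASV34,ASV40)),ASV17))).
Branch lengths along that path: 0.070 + 0.226 + 0.216 + 0.039 + 0.106 + 0.096 + 0.161 + 0.079 = 0.993.

0.993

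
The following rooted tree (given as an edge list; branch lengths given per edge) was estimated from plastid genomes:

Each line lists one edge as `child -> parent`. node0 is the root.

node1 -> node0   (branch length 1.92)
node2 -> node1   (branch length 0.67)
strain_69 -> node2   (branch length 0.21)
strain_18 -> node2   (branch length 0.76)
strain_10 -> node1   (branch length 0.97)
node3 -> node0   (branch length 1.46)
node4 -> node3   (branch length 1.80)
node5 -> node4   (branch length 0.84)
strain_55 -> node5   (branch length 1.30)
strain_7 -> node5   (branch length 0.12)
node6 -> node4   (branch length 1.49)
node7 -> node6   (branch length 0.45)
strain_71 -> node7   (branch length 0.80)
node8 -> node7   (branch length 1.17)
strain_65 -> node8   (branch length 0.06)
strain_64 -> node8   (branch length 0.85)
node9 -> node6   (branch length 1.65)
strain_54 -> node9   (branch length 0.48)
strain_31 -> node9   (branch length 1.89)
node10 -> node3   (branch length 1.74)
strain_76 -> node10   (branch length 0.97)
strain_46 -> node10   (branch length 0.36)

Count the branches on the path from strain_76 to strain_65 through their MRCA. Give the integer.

7

The MRCA of strain_76 and strain_65 is the node subtending (((strain_55,strain_7),((strain_71,(strain_65,strain_64)),(strain_54,strain_31))),(strain_76,strain_46)).
From strain_76 up to that node: 2 branches. From strain_65 up to the same node: 5 branches. Total: 2 + 5 = 7.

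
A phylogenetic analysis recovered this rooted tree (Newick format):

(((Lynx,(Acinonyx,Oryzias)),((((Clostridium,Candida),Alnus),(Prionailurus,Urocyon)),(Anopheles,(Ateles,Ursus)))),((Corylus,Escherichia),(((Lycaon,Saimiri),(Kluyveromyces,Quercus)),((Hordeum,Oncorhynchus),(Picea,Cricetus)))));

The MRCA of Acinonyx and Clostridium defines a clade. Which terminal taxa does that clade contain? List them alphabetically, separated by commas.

Acinonyx, Alnus, Anopheles, Ateles, Candida, Clostridium, Lynx, Oryzias, Prionailurus, Urocyon, Ursus

Tracing Acinonyx: it sits inside (Acinonyx,Oryzias).
Tracing Clostridium: it sits inside (Clostridium,Candida).
The smallest clade enclosing both is ((Lynx,(Acinonyx,Oryzias)),((((Clostridium,Candida),Alnus),(Prionailurus,Urocyon)),(Anopheles,(Ateles,Ursus)))); the answer is its 11 terminal taxa in alphabetical order.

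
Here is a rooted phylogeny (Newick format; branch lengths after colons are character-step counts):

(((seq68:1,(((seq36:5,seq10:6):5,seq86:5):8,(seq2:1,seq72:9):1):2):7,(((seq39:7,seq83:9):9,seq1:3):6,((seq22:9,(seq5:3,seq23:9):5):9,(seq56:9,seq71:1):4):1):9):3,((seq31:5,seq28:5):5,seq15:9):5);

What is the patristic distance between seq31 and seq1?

36

The path runs seq31 → … → MRCA → … → seq1; the MRCA is the root of the tree.
Branch lengths along that path: 5 + 5 + 5 + 3 + 9 + 6 + 3 = 36.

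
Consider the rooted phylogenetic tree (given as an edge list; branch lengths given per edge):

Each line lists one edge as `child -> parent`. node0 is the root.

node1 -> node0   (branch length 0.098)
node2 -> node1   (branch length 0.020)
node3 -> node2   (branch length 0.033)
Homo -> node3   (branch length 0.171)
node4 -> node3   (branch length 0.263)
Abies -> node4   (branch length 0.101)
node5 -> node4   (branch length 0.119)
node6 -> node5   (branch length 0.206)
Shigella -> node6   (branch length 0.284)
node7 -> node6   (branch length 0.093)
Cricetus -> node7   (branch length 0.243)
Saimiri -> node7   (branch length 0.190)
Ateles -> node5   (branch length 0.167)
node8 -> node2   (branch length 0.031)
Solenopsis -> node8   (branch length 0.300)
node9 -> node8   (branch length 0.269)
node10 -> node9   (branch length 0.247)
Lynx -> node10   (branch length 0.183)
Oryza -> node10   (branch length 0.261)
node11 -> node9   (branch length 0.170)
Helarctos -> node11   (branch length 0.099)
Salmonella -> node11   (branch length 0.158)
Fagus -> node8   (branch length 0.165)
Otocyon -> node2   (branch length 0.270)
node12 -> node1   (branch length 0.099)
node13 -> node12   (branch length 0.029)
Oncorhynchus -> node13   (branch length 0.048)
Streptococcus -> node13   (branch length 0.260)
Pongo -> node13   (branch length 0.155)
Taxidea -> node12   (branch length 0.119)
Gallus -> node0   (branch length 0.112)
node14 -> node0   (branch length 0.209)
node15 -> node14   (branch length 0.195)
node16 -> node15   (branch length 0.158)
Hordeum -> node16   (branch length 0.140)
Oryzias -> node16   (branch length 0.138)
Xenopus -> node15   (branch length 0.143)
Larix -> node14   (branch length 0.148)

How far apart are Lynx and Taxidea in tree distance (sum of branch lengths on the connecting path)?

0.968

The path runs Lynx → … → MRCA → … → Taxidea; the MRCA is the node subtending (((Homo,(Abies,((Shigella,(Cricetus,Saimiri)),Ateles))),(Solenopsis,((Lynx,Oryza),(Helarctos,Salmonella)),Fagus),Otocyon),((Oncorhynchus,Streptococcus,Pongo),Taxidea)).
Branch lengths along that path: 0.183 + 0.247 + 0.269 + 0.031 + 0.020 + 0.099 + 0.119 = 0.968.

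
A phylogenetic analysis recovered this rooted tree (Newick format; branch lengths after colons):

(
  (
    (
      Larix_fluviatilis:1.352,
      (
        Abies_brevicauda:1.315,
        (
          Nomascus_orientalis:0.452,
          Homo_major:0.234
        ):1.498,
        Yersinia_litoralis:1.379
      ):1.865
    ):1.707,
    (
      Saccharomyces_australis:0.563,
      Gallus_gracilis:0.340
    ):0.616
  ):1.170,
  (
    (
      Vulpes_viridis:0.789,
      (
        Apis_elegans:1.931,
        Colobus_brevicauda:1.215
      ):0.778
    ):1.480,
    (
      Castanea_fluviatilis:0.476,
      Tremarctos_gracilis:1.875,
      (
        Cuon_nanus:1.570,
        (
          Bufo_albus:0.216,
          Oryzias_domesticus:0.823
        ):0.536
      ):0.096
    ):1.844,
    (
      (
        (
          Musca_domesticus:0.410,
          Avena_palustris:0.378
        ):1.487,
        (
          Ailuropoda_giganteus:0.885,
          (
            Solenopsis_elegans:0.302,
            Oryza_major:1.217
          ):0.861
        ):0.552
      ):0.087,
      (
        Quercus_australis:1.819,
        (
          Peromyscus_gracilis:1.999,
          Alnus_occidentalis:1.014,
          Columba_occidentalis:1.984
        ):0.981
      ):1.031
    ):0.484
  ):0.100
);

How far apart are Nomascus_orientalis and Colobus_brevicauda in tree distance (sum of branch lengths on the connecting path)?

10.265

The path runs Nomascus_orientalis → … → MRCA → … → Colobus_brevicauda; the MRCA is the root of the tree.
Branch lengths along that path: 0.452 + 1.498 + 1.865 + 1.707 + 1.170 + 0.100 + 1.480 + 0.778 + 1.215 = 10.265.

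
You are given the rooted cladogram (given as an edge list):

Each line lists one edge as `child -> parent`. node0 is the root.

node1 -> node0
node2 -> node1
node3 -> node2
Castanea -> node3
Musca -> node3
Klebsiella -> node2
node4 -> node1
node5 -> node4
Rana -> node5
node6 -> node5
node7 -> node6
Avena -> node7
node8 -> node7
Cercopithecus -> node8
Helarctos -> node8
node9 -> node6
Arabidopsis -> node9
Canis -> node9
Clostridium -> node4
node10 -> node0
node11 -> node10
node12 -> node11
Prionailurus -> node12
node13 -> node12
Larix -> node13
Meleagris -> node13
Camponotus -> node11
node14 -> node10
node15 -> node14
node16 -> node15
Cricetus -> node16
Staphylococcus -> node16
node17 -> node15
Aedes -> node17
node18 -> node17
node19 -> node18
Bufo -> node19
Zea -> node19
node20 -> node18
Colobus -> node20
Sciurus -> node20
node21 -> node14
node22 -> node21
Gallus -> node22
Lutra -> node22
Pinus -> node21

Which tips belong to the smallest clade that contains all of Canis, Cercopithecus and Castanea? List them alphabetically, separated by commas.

Tracing Canis: it sits inside (Arabidopsis,Canis).
Tracing Cercopithecus: it sits inside (Cercopithecus,Helarctos).
Tracing Castanea: it sits inside (Castanea,Musca).
The smallest clade enclosing all 3 is (((Castanea,Musca),Klebsiella),((Rana,((Avena,(Cercopithecus,Helarctos)),(Arabidopsis,Canis))),Clostridium)); the answer is its 10 terminal taxa in alphabetical order.

Arabidopsis, Avena, Canis, Castanea, Cercopithecus, Clostridium, Helarctos, Klebsiella, Musca, Rana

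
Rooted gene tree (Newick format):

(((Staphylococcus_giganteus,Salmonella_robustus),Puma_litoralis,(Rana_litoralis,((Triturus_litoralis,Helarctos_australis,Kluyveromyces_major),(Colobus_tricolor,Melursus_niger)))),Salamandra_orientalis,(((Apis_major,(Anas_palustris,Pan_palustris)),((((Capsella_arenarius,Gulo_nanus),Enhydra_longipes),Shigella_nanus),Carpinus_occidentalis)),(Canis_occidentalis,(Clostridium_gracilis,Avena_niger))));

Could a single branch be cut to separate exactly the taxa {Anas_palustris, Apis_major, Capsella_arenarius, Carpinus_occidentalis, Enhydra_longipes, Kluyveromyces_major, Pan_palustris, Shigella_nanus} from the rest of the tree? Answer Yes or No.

The MRCA of the listed taxa is the root, so the smallest clade containing them is the whole tree.
That clade also contains Avena_niger, Canis_occidentalis, Clostridium_gracilis, Colobus_tricolor, Gulo_nanus, Helarctos_australis, Melursus_niger, Puma_litoralis, Rana_litoralis, Salamandra_orientalis, Salmonella_robustus, Staphylococcus_giganteus, Triturus_litoralis, which are not in the proposed group, so the group is not monophyletic.

No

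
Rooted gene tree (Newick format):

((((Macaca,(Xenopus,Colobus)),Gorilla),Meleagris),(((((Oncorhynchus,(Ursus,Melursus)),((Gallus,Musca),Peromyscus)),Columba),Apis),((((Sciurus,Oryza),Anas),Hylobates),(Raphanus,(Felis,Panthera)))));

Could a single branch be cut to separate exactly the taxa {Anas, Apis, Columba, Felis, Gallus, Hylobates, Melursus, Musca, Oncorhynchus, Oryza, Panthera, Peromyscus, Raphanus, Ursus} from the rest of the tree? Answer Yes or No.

No

The MRCA of the listed taxa subtends (((((Oncorhynchus,(Ursus,Melursus)),((Gallus,Musca),Peromyscus)),Columba),Apis),((((Sciurus,Oryza),Anas),Hylobates),(Raphanus,(Felis,Panthera)))).
That clade also contains Sciurus, which is not in the proposed group, so the group is not monophyletic.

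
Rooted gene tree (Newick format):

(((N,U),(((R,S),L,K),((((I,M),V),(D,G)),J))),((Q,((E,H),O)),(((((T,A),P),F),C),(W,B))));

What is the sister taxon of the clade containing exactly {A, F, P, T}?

The clade containing exactly {A, F, P, T} attaches to the tree at the node subtending ((((T,A),P),F),C).
The other lineage descending from that same node — the sister group — is the single tip C.

C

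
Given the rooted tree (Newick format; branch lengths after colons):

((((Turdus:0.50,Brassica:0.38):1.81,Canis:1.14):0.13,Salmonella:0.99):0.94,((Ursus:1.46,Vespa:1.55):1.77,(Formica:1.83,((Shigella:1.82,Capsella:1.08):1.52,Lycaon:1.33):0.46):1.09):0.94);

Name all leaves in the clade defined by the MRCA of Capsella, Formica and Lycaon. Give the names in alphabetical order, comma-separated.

Capsella, Formica, Lycaon, Shigella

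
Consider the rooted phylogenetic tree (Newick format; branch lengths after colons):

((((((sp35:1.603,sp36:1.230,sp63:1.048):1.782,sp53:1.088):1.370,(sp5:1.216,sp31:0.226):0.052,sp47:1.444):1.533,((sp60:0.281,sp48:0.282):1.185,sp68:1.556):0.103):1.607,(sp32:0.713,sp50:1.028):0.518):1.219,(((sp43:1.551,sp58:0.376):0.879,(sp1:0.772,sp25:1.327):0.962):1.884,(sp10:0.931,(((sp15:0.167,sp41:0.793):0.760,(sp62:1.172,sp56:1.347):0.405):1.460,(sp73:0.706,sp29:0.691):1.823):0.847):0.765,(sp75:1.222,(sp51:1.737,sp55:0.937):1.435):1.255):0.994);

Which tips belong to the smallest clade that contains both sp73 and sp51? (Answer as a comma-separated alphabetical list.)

Tracing sp73: it sits inside (sp73,sp29).
Tracing sp51: it sits inside (sp51,sp55).
The smallest clade enclosing both is (((sp43,sp58),(sp1,sp25)),(sp10,(((sp15,sp41),(sp62,sp56)),(sp73,sp29))),(sp75,(sp51,sp55))); the answer is its 14 terminal taxa in alphabetical order.

sp1, sp10, sp15, sp25, sp29, sp41, sp43, sp51, sp55, sp56, sp58, sp62, sp73, sp75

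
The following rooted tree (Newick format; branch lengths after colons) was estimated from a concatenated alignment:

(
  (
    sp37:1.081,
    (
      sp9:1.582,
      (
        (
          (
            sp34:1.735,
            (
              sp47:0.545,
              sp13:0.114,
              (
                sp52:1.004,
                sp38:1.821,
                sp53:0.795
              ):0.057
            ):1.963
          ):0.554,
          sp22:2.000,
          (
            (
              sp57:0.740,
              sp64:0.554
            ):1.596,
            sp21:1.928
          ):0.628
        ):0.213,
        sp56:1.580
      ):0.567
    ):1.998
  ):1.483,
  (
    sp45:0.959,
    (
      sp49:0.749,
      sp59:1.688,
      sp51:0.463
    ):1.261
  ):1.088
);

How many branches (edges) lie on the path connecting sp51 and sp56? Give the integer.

7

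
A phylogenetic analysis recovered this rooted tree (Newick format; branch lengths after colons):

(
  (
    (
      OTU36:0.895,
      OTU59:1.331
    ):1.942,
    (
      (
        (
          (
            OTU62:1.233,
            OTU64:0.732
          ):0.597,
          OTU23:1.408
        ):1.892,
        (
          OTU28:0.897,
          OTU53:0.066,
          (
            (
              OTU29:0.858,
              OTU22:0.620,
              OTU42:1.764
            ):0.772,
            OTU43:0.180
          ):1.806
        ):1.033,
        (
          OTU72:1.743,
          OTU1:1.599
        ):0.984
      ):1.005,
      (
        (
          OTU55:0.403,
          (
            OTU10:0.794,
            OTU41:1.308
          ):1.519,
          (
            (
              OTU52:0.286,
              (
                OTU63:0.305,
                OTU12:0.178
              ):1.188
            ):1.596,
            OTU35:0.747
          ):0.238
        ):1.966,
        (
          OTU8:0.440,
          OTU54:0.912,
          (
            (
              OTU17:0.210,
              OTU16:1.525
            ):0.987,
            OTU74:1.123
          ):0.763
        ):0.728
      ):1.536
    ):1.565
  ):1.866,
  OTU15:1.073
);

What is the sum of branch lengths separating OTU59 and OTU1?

8.426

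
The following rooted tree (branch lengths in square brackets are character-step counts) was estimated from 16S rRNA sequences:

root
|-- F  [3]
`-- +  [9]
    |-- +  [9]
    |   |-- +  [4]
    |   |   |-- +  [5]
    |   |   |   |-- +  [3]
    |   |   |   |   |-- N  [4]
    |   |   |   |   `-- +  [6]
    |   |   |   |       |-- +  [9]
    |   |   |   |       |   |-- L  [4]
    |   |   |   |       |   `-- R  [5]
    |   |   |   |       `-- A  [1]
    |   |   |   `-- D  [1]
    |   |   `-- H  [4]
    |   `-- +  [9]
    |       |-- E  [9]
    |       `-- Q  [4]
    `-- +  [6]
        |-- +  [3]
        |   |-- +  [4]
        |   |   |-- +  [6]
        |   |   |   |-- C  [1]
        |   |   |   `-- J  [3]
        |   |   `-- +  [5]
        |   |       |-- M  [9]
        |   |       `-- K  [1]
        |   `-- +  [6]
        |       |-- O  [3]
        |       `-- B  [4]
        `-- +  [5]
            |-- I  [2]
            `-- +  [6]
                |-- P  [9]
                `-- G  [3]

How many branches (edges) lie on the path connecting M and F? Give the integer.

7

The MRCA of M and F is the root of the tree.
From M up to that node: 6 branches. From F up to the same node: 1 branch. Total: 6 + 1 = 7.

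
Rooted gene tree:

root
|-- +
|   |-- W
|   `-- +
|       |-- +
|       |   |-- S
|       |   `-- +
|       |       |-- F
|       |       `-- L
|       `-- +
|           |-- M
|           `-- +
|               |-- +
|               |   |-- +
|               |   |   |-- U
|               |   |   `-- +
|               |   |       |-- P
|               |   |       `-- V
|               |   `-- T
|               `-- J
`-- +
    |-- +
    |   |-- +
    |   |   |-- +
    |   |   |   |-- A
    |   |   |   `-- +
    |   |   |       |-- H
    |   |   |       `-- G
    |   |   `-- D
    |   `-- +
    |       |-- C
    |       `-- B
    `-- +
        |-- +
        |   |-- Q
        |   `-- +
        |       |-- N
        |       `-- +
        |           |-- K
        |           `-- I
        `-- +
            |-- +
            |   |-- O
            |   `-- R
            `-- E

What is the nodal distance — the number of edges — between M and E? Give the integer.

The MRCA of M and E is the root of the tree.
From M up to that node: 4 branches. From E up to the same node: 4 branches. Total: 4 + 4 = 8.

8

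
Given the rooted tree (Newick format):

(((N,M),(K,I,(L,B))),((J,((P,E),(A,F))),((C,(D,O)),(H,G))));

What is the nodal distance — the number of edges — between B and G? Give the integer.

8

The MRCA of B and G is the root of the tree.
From B up to that node: 4 branches. From G up to the same node: 4 branches. Total: 4 + 4 = 8.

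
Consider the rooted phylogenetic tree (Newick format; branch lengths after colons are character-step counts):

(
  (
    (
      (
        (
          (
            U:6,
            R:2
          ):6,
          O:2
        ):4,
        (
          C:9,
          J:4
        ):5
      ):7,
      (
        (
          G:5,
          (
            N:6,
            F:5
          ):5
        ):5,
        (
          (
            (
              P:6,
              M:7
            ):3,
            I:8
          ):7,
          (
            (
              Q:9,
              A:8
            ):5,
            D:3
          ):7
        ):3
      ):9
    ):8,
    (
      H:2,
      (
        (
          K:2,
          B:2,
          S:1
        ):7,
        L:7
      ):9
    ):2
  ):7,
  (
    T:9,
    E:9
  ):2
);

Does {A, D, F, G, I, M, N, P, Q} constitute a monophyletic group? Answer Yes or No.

Yes

The most recent common ancestor of these taxa subtends ((G,(N,F)),(((P,M),I),((Q,A),D))).
That clade has exactly 9 tips — every listed taxon and nothing else — so the group is monophyletic.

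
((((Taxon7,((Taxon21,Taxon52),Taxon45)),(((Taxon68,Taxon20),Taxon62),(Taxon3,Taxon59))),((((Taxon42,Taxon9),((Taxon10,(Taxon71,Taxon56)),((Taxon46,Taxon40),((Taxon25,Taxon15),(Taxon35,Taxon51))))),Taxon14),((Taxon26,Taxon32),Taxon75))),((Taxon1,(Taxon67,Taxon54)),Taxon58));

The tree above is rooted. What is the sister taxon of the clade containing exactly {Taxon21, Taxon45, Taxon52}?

The clade containing exactly {Taxon21, Taxon45, Taxon52} attaches to the tree at the node subtending (Taxon7,((Taxon21,Taxon52),Taxon45)).
The other lineage descending from that same node — the sister group — is the single tip Taxon7.

Taxon7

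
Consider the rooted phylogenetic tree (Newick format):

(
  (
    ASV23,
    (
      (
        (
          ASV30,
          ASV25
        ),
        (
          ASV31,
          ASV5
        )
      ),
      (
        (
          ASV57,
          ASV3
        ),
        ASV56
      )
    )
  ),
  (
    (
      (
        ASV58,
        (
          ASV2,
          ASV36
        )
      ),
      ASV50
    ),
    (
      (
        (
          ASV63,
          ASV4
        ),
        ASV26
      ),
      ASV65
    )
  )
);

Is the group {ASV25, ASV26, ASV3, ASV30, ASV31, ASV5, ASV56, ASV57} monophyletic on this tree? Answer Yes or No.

No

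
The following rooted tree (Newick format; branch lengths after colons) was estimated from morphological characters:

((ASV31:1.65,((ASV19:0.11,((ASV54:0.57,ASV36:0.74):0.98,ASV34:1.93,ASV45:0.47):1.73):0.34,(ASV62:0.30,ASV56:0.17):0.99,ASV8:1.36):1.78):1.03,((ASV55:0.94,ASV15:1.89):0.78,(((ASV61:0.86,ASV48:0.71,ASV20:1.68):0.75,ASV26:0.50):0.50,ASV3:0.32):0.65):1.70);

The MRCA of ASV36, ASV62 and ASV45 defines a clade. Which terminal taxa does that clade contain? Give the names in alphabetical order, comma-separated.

ASV19, ASV34, ASV36, ASV45, ASV54, ASV56, ASV62, ASV8

Tracing ASV36: it sits inside (ASV54,ASV36).
Tracing ASV62: it sits inside (ASV62,ASV56).
Tracing ASV45: it sits inside ((ASV54,ASV36),ASV34,ASV45).
The smallest clade enclosing all 3 is ((ASV19,((ASV54,ASV36),ASV34,ASV45)),(ASV62,ASV56),ASV8); the answer is its 8 terminal taxa in alphabetical order.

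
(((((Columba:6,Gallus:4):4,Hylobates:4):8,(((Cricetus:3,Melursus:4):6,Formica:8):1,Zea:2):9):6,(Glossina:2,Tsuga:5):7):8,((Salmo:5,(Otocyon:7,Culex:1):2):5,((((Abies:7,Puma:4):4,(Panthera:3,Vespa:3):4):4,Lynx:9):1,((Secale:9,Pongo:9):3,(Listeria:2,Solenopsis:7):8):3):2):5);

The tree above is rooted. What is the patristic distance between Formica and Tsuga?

36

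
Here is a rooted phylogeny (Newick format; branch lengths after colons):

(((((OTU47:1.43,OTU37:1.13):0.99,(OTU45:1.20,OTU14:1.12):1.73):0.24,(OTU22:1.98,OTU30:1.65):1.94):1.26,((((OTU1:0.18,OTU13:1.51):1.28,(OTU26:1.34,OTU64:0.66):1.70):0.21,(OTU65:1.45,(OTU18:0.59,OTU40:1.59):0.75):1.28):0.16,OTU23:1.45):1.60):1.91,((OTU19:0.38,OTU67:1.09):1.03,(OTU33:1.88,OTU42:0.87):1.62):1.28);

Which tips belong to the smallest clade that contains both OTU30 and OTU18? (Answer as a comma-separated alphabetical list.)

OTU1, OTU13, OTU14, OTU18, OTU22, OTU23, OTU26, OTU30, OTU37, OTU40, OTU45, OTU47, OTU64, OTU65

Tracing OTU30: it sits inside (OTU22,OTU30).
Tracing OTU18: it sits inside (OTU18,OTU40).
The smallest clade enclosing both is ((((OTU47,OTU37),(OTU45,OTU14)),(OTU22,OTU30)),((((OTU1,OTU13),(OTU26,OTU64)),(OTU65,(OTU18,OTU40))),OTU23)); the answer is its 14 terminal taxa in alphabetical order.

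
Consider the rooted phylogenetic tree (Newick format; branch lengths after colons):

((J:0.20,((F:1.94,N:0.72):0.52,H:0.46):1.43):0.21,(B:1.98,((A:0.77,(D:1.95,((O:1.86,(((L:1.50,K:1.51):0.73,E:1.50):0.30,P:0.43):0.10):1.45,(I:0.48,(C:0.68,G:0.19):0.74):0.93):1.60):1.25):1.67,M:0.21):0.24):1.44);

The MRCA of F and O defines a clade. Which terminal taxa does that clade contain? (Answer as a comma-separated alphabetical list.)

A, B, C, D, E, F, G, H, I, J, K, L, M, N, O, P

Tracing F: it sits inside (F,N).
Tracing O: it sits inside (O,(((L,K),E),P)).
The smallest clade enclosing both is the whole tree (their MRCA is the root), so the answer is all 16 tips in alphabetical order.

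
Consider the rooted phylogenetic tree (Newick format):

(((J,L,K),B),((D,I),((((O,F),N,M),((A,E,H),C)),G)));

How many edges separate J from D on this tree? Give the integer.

The MRCA of J and D is the root of the tree.
From J up to that node: 3 branches. From D up to the same node: 3 branches. Total: 3 + 3 = 6.

6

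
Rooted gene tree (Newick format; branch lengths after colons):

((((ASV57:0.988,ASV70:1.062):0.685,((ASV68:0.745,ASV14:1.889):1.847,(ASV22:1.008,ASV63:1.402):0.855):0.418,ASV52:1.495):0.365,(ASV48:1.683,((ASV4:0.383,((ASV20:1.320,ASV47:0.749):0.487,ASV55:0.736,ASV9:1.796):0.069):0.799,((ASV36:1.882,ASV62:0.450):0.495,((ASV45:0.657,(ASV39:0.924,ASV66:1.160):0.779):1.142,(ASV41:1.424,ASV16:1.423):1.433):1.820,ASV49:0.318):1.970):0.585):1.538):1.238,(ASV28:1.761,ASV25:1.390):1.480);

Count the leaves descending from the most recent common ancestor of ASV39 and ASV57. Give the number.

The MRCA of ASV39 and ASV57 is the node subtending (((ASV57,ASV70),((ASV68,ASV14),(ASV22,ASV63)),ASV52),(ASV48,((ASV4,((ASV20,ASV47),ASV55,ASV9)),((ASV36,ASV62),((ASV45,(ASV39,ASV66)),(ASV41,ASV16)),ASV49)))).
That clade contains 21 terminal taxa: ASV14, ASV16, ASV20, ASV22, ASV36, ASV39, ASV4, ASV41, ASV45, ASV47, ASV48, ASV49, ASV52, ASV55, ASV57, ASV62, ASV63, ASV66, ASV68, ASV70, ASV9.

21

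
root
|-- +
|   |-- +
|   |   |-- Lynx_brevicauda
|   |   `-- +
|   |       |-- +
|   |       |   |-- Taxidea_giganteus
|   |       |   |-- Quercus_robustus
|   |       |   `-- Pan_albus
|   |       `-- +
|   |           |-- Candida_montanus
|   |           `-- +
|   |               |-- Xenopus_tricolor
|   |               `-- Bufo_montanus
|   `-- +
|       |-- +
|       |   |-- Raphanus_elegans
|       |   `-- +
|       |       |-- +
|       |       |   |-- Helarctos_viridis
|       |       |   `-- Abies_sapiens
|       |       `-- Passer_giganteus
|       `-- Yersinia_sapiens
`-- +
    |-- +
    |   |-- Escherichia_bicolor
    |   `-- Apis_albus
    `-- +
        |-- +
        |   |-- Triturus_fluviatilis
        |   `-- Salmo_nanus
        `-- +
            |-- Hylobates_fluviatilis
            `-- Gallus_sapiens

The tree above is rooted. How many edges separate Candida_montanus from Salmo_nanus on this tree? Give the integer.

9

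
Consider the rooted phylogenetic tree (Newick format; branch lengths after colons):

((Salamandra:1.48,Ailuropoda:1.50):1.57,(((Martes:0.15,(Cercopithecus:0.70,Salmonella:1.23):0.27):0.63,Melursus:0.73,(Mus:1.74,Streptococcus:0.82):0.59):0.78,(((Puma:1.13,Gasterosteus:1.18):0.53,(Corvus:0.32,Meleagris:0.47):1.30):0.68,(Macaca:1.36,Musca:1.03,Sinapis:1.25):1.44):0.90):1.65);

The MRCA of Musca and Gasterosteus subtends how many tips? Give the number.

7

The MRCA of Musca and Gasterosteus is the node subtending (((Puma,Gasterosteus),(Corvus,Meleagris)),(Macaca,Musca,Sinapis)).
That clade contains 7 terminal taxa: Corvus, Gasterosteus, Macaca, Meleagris, Musca, Puma, Sinapis.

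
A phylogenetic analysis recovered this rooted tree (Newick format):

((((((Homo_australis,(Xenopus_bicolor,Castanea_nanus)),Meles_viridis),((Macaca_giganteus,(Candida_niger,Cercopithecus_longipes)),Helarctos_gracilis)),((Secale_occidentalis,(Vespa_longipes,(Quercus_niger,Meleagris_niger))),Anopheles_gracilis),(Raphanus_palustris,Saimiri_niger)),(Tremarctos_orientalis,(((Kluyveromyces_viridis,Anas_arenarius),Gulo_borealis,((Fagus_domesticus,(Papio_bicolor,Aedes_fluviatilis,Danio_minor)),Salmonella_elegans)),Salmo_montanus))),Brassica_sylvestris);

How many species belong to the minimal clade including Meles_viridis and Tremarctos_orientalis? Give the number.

25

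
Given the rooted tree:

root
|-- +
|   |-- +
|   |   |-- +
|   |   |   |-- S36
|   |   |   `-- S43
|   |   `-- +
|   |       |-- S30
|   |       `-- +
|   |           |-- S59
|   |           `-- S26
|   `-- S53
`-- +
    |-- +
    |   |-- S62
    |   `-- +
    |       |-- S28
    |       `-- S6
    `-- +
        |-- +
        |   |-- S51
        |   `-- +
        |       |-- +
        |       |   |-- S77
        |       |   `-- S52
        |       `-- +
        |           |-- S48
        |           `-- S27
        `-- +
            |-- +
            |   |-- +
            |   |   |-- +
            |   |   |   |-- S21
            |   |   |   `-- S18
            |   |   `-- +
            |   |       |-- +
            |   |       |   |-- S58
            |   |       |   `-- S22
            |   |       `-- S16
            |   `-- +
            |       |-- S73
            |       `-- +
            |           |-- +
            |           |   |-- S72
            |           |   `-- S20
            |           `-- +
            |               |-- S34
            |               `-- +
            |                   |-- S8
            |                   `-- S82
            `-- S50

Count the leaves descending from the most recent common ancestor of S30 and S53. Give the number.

The MRCA of S30 and S53 is the node subtending (((S36,S43),(S30,(S59,S26))),S53).
That clade contains 6 terminal taxa: S26, S30, S36, S43, S53, S59.

6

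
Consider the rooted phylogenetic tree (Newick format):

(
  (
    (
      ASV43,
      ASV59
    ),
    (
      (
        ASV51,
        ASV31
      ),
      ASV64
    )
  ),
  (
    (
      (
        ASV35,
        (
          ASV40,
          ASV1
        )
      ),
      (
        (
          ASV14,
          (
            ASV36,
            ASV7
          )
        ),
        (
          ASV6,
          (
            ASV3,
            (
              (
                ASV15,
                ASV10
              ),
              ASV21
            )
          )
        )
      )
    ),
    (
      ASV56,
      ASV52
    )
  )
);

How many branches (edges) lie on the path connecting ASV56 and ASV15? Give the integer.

9

The MRCA of ASV56 and ASV15 is the node subtending (((ASV35,(ASV40,ASV1)),((ASV14,(ASV36,ASV7)),(ASV6,(ASV3,((ASV15,ASV10),ASV21))))),(ASV56,ASV52)).
From ASV56 up to that node: 2 branches. From ASV15 up to the same node: 7 branches. Total: 2 + 7 = 9.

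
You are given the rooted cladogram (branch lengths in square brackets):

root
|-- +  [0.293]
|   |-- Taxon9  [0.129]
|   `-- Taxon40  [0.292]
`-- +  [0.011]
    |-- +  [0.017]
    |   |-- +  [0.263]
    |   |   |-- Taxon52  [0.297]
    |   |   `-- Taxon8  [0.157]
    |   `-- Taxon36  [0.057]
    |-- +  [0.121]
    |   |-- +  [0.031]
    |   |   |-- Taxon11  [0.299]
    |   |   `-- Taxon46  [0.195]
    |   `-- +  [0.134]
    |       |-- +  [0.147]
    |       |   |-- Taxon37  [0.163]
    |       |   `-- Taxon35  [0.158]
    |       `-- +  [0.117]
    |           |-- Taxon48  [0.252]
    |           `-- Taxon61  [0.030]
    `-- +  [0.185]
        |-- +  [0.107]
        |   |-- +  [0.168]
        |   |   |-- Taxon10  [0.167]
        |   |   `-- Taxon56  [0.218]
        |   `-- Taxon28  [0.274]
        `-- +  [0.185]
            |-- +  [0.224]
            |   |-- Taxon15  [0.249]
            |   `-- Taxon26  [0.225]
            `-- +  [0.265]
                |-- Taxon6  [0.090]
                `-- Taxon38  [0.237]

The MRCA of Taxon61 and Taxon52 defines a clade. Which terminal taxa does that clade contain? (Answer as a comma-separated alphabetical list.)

Taxon10, Taxon11, Taxon15, Taxon26, Taxon28, Taxon35, Taxon36, Taxon37, Taxon38, Taxon46, Taxon48, Taxon52, Taxon56, Taxon6, Taxon61, Taxon8

Tracing Taxon61: it sits inside (Taxon48,Taxon61).
Tracing Taxon52: it sits inside (Taxon52,Taxon8).
The smallest clade enclosing both is (((Taxon52,Taxon8),Taxon36),((Taxon11,Taxon46),((Taxon37,Taxon35),(Taxon48,Taxon61))),(((Taxon10,Taxon56),Taxon28),((Taxon15,Taxon26),(Taxon6,Taxon38)))); the answer is its 16 terminal taxa in alphabetical order.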